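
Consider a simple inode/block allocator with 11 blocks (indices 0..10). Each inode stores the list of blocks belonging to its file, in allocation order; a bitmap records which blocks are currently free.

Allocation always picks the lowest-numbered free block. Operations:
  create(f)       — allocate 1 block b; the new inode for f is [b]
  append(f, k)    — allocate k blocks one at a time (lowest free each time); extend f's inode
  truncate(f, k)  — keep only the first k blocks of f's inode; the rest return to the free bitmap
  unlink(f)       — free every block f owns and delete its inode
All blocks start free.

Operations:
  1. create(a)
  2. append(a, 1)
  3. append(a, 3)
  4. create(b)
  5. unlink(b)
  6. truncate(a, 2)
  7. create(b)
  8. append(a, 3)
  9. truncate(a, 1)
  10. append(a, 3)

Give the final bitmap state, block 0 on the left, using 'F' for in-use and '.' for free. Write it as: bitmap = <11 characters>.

after create(a) → a:[0]  free=[F..........]
after append(a, 1) → a:[0, 1]  free=[FF.........]
after append(a, 3) → a:[0, 1, 2, 3, 4]  free=[FFFFF......]
after create(b) → a:[0, 1, 2, 3, 4], b:[5]  free=[FFFFFF.....]
after unlink(b) → a:[0, 1, 2, 3, 4]  free=[FFFFF......]
after truncate(a, 2) → a:[0, 1]  free=[FF.........]
after create(b) → a:[0, 1], b:[2]  free=[FFF........]
after append(a, 3) → a:[0, 1, 3, 4, 5], b:[2]  free=[FFFFFF.....]
after truncate(a, 1) → a:[0], b:[2]  free=[F.F........]
after append(a, 3) → a:[0, 1, 3, 4], b:[2]  free=[FFFFF......]

bitmap = FFFFF......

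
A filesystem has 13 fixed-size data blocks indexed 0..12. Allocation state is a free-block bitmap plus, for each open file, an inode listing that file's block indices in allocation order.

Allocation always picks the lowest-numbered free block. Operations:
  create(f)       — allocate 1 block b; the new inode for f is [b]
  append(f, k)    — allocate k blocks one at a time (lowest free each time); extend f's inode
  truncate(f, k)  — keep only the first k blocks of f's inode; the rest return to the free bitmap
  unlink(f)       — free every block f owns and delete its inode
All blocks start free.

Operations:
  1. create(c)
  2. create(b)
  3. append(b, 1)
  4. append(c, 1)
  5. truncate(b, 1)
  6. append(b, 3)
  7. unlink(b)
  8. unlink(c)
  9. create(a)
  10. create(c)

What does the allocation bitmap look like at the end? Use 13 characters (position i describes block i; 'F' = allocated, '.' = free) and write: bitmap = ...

bitmap = FF...........

create(c): bitmap=F............ | c=[0]
create(b): bitmap=FF........... | b=[1] c=[0]
append(b, 1): bitmap=FFF.......... | b=[1, 2] c=[0]
append(c, 1): bitmap=FFFF......... | b=[1, 2] c=[0, 3]
truncate(b, 1): bitmap=FF.F......... | b=[1] c=[0, 3]
append(b, 3): bitmap=FFFFFF....... | b=[1, 2, 4, 5] c=[0, 3]
unlink(b): bitmap=F..F......... | c=[0, 3]
unlink(c): bitmap=............. | 
create(a): bitmap=F............ | a=[0]
create(c): bitmap=FF........... | a=[0] c=[1]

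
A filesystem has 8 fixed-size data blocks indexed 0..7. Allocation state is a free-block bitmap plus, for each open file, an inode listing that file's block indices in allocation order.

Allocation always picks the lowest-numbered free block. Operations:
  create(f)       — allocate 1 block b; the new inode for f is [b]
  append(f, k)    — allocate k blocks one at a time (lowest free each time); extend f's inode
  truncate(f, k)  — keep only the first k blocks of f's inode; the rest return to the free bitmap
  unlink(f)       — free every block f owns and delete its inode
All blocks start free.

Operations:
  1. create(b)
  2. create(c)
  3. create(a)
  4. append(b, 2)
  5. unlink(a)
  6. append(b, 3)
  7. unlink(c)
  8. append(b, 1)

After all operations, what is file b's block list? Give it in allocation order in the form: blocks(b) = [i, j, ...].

blocks(b) = [0, 3, 4, 2, 5, 6, 1]

after create(b) → b:[0]  free=[F.......]
after create(c) → b:[0], c:[1]  free=[FF......]
after create(a) → a:[2], b:[0], c:[1]  free=[FFF.....]
after append(b, 2) → a:[2], b:[0, 3, 4], c:[1]  free=[FFFFF...]
after unlink(a) → b:[0, 3, 4], c:[1]  free=[FF.FF...]
after append(b, 3) → b:[0, 3, 4, 2, 5, 6], c:[1]  free=[FFFFFFF.]
after unlink(c) → b:[0, 3, 4, 2, 5, 6]  free=[F.FFFFF.]
after append(b, 1) → b:[0, 3, 4, 2, 5, 6, 1]  free=[FFFFFFF.]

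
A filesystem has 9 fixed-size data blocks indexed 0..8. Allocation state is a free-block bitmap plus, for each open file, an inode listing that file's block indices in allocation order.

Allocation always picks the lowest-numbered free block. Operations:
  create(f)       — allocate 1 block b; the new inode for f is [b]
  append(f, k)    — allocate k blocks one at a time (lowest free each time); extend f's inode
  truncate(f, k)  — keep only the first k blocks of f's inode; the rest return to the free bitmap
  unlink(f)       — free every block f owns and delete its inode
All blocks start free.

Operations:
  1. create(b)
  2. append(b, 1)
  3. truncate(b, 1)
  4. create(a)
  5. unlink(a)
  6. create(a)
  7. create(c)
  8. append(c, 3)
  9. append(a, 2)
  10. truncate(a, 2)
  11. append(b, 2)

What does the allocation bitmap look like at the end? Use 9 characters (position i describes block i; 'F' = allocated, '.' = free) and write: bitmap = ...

bitmap = FFFFFFFFF

create(b): bitmap=F........ | b=[0]
append(b, 1): bitmap=FF....... | b=[0, 1]
truncate(b, 1): bitmap=F........ | b=[0]
create(a): bitmap=FF....... | a=[1] b=[0]
unlink(a): bitmap=F........ | b=[0]
create(a): bitmap=FF....... | a=[1] b=[0]
create(c): bitmap=FFF...... | a=[1] b=[0] c=[2]
append(c, 3): bitmap=FFFFFF... | a=[1] b=[0] c=[2, 3, 4, 5]
append(a, 2): bitmap=FFFFFFFF. | a=[1, 6, 7] b=[0] c=[2, 3, 4, 5]
truncate(a, 2): bitmap=FFFFFFF.. | a=[1, 6] b=[0] c=[2, 3, 4, 5]
append(b, 2): bitmap=FFFFFFFFF | a=[1, 6] b=[0, 7, 8] c=[2, 3, 4, 5]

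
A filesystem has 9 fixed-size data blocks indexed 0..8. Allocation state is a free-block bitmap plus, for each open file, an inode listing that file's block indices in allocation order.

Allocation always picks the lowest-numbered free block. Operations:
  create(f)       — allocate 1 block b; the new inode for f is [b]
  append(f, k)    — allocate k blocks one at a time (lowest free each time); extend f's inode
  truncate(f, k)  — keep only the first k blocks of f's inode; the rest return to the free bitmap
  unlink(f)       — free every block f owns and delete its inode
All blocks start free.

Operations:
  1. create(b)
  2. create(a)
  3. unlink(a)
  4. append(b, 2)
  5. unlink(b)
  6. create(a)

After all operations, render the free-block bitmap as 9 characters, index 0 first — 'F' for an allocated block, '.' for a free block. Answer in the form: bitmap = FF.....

bitmap = F........

  1. create(b)  ⇒  F........  {b→[0]}
  2. create(a)  ⇒  FF.......  {a→[1]; b→[0]}
  3. unlink(a)  ⇒  F........  {b→[0]}
  4. append(b, 2)  ⇒  FFF......  {b→[0, 1, 2]}
  5. unlink(b)  ⇒  .........  {}
  6. create(a)  ⇒  F........  {a→[0]}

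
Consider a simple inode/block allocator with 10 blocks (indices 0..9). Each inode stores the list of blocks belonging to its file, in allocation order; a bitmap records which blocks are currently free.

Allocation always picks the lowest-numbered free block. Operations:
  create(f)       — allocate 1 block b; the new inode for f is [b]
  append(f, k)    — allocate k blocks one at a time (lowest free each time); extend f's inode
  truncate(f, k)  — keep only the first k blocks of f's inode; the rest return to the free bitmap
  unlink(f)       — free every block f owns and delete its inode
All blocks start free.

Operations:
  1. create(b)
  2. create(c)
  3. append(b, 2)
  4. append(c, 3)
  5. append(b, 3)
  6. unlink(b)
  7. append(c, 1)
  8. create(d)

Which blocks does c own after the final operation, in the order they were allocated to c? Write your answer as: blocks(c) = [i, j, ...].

  1. create(b)  ⇒  F.........  {b→[0]}
  2. create(c)  ⇒  FF........  {b→[0]; c→[1]}
  3. append(b, 2)  ⇒  FFFF......  {b→[0, 2, 3]; c→[1]}
  4. append(c, 3)  ⇒  FFFFFFF...  {b→[0, 2, 3]; c→[1, 4, 5, 6]}
  5. append(b, 3)  ⇒  FFFFFFFFFF  {b→[0, 2, 3, 7, 8, 9]; c→[1, 4, 5, 6]}
  6. unlink(b)  ⇒  .F..FFF...  {c→[1, 4, 5, 6]}
  7. append(c, 1)  ⇒  FF..FFF...  {c→[1, 4, 5, 6, 0]}
  8. create(d)  ⇒  FFF.FFF...  {c→[1, 4, 5, 6, 0]; d→[2]}

blocks(c) = [1, 4, 5, 6, 0]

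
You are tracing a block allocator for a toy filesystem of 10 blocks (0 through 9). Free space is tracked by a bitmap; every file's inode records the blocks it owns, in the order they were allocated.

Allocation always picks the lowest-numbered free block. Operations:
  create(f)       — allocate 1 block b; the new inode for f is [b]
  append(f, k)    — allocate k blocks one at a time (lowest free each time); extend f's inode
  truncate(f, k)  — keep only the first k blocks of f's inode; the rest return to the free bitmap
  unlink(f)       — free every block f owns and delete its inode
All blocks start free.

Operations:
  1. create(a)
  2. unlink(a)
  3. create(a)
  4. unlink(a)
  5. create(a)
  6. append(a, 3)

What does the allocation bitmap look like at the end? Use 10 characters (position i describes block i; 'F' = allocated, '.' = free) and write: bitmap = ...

bitmap = FFFF......

after create(a) → a:[0]  free=[F.........]
after unlink(a) →   free=[..........]
after create(a) → a:[0]  free=[F.........]
after unlink(a) →   free=[..........]
after create(a) → a:[0]  free=[F.........]
after append(a, 3) → a:[0, 1, 2, 3]  free=[FFFF......]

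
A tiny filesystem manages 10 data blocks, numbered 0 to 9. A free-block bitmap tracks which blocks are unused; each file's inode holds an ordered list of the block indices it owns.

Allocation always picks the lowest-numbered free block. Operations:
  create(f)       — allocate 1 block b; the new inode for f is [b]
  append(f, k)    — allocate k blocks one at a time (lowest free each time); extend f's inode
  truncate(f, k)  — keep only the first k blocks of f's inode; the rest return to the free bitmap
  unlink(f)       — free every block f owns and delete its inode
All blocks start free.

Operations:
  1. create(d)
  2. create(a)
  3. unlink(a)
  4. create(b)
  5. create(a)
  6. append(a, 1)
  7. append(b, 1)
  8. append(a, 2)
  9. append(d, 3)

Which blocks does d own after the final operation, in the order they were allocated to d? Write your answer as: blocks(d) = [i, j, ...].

  1. create(d)  ⇒  F.........  {d→[0]}
  2. create(a)  ⇒  FF........  {a→[1]; d→[0]}
  3. unlink(a)  ⇒  F.........  {d→[0]}
  4. create(b)  ⇒  FF........  {b→[1]; d→[0]}
  5. create(a)  ⇒  FFF.......  {a→[2]; b→[1]; d→[0]}
  6. append(a, 1)  ⇒  FFFF......  {a→[2, 3]; b→[1]; d→[0]}
  7. append(b, 1)  ⇒  FFFFF.....  {a→[2, 3]; b→[1, 4]; d→[0]}
  8. append(a, 2)  ⇒  FFFFFFF...  {a→[2, 3, 5, 6]; b→[1, 4]; d→[0]}
  9. append(d, 3)  ⇒  FFFFFFFFFF  {a→[2, 3, 5, 6]; b→[1, 4]; d→[0, 7, 8, 9]}

blocks(d) = [0, 7, 8, 9]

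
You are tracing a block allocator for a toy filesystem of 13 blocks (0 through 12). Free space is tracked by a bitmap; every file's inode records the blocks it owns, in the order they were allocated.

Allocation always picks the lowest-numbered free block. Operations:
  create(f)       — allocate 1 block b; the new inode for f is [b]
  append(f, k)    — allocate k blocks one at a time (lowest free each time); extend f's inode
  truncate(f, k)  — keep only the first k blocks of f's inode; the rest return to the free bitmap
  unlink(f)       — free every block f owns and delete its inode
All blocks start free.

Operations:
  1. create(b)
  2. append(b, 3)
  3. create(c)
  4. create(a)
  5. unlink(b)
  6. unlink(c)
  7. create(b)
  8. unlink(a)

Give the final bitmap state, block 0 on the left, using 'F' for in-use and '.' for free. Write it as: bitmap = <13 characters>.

bitmap = F............

  1. create(b)  ⇒  F............  {b→[0]}
  2. append(b, 3)  ⇒  FFFF.........  {b→[0, 1, 2, 3]}
  3. create(c)  ⇒  FFFFF........  {b→[0, 1, 2, 3]; c→[4]}
  4. create(a)  ⇒  FFFFFF.......  {a→[5]; b→[0, 1, 2, 3]; c→[4]}
  5. unlink(b)  ⇒  ....FF.......  {a→[5]; c→[4]}
  6. unlink(c)  ⇒  .....F.......  {a→[5]}
  7. create(b)  ⇒  F....F.......  {a→[5]; b→[0]}
  8. unlink(a)  ⇒  F............  {b→[0]}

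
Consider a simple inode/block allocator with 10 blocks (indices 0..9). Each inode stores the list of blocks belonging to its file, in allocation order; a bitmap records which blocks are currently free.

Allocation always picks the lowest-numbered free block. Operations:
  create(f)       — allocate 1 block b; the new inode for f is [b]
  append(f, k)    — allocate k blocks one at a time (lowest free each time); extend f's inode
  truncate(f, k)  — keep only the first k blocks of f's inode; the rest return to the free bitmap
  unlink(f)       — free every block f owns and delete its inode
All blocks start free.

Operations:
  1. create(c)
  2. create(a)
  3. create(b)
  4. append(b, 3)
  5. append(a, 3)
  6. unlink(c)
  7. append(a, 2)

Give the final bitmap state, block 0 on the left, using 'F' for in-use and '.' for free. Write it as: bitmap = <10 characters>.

after create(c) → c:[0]  free=[F.........]
after create(a) → a:[1], c:[0]  free=[FF........]
after create(b) → a:[1], b:[2], c:[0]  free=[FFF.......]
after append(b, 3) → a:[1], b:[2, 3, 4, 5], c:[0]  free=[FFFFFF....]
after append(a, 3) → a:[1, 6, 7, 8], b:[2, 3, 4, 5], c:[0]  free=[FFFFFFFFF.]
after unlink(c) → a:[1, 6, 7, 8], b:[2, 3, 4, 5]  free=[.FFFFFFFF.]
after append(a, 2) → a:[1, 6, 7, 8, 0, 9], b:[2, 3, 4, 5]  free=[FFFFFFFFFF]

bitmap = FFFFFFFFFF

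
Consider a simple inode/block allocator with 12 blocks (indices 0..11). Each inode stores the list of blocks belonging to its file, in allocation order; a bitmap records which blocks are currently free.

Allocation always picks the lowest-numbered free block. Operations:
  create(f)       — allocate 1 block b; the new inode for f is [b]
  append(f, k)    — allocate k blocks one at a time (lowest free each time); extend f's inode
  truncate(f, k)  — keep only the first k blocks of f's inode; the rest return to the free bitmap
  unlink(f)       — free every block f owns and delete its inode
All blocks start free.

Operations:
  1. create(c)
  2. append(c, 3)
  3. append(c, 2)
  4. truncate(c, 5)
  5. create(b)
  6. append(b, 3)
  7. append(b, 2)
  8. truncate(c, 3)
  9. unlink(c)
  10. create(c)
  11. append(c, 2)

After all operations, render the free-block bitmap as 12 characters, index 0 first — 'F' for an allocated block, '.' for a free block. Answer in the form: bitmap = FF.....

after create(c) → c:[0]  free=[F...........]
after append(c, 3) → c:[0, 1, 2, 3]  free=[FFFF........]
after append(c, 2) → c:[0, 1, 2, 3, 4, 5]  free=[FFFFFF......]
after truncate(c, 5) → c:[0, 1, 2, 3, 4]  free=[FFFFF.......]
after create(b) → b:[5], c:[0, 1, 2, 3, 4]  free=[FFFFFF......]
after append(b, 3) → b:[5, 6, 7, 8], c:[0, 1, 2, 3, 4]  free=[FFFFFFFFF...]
after append(b, 2) → b:[5, 6, 7, 8, 9, 10], c:[0, 1, 2, 3, 4]  free=[FFFFFFFFFFF.]
after truncate(c, 3) → b:[5, 6, 7, 8, 9, 10], c:[0, 1, 2]  free=[FFF..FFFFFF.]
after unlink(c) → b:[5, 6, 7, 8, 9, 10]  free=[.....FFFFFF.]
after create(c) → b:[5, 6, 7, 8, 9, 10], c:[0]  free=[F....FFFFFF.]
after append(c, 2) → b:[5, 6, 7, 8, 9, 10], c:[0, 1, 2]  free=[FFF..FFFFFF.]

bitmap = FFF..FFFFFF.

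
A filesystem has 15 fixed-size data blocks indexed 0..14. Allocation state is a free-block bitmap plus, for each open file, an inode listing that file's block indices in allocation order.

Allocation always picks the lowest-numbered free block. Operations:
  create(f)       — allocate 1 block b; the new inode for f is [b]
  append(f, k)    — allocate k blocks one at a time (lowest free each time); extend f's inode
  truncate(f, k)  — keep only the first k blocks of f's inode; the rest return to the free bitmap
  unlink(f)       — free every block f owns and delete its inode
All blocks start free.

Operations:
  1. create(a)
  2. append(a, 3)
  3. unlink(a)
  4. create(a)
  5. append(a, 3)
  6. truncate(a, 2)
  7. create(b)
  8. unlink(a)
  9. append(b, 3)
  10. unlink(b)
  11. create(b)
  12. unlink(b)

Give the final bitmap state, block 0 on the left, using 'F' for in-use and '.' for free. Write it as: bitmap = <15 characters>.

create(a): bitmap=F.............. | a=[0]
append(a, 3): bitmap=FFFF........... | a=[0, 1, 2, 3]
unlink(a): bitmap=............... | 
create(a): bitmap=F.............. | a=[0]
append(a, 3): bitmap=FFFF........... | a=[0, 1, 2, 3]
truncate(a, 2): bitmap=FF............. | a=[0, 1]
create(b): bitmap=FFF............ | a=[0, 1] b=[2]
unlink(a): bitmap=..F............ | b=[2]
append(b, 3): bitmap=FFFF........... | b=[2, 0, 1, 3]
unlink(b): bitmap=............... | 
create(b): bitmap=F.............. | b=[0]
unlink(b): bitmap=............... | 

bitmap = ...............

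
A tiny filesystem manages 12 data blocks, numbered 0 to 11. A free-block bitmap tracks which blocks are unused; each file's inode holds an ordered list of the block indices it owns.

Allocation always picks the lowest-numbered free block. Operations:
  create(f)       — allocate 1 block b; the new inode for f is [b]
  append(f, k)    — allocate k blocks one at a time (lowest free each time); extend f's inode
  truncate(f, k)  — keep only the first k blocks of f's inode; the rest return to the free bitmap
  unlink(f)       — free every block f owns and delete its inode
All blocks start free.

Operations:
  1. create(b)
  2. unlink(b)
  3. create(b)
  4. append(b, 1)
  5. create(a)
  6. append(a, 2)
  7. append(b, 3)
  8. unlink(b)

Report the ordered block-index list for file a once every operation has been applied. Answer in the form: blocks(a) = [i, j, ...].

[1] create(b) — b=0 (map F...........)
[2] unlink(b) —  (map ............)
[3] create(b) — b=0 (map F...........)
[4] append(b, 1) — b=0,1 (map FF..........)
[5] create(a) — a=2 b=0,1 (map FFF.........)
[6] append(a, 2) — a=2,3,4 b=0,1 (map FFFFF.......)
[7] append(b, 3) — a=2,3,4 b=0,1,5,6,7 (map FFFFFFFF....)
[8] unlink(b) — a=2,3,4 (map ..FFF.......)

blocks(a) = [2, 3, 4]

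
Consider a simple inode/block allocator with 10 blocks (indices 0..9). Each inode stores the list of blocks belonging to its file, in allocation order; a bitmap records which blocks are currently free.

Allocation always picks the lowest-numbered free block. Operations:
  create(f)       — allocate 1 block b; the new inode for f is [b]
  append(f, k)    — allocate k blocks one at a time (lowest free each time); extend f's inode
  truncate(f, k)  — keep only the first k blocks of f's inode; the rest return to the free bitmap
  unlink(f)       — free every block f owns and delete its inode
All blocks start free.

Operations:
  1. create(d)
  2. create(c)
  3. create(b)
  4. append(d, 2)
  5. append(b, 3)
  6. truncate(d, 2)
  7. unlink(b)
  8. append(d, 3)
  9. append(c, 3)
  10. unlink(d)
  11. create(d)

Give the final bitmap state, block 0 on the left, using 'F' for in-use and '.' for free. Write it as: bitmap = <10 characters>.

bitmap = FF....FFF.

after create(d) → d:[0]  free=[F.........]
after create(c) → c:[1], d:[0]  free=[FF........]
after create(b) → b:[2], c:[1], d:[0]  free=[FFF.......]
after append(d, 2) → b:[2], c:[1], d:[0, 3, 4]  free=[FFFFF.....]
after append(b, 3) → b:[2, 5, 6, 7], c:[1], d:[0, 3, 4]  free=[FFFFFFFF..]
after truncate(d, 2) → b:[2, 5, 6, 7], c:[1], d:[0, 3]  free=[FFFF.FFF..]
after unlink(b) → c:[1], d:[0, 3]  free=[FF.F......]
after append(d, 3) → c:[1], d:[0, 3, 2, 4, 5]  free=[FFFFFF....]
after append(c, 3) → c:[1, 6, 7, 8], d:[0, 3, 2, 4, 5]  free=[FFFFFFFFF.]
after unlink(d) → c:[1, 6, 7, 8]  free=[.F....FFF.]
after create(d) → c:[1, 6, 7, 8], d:[0]  free=[FF....FFF.]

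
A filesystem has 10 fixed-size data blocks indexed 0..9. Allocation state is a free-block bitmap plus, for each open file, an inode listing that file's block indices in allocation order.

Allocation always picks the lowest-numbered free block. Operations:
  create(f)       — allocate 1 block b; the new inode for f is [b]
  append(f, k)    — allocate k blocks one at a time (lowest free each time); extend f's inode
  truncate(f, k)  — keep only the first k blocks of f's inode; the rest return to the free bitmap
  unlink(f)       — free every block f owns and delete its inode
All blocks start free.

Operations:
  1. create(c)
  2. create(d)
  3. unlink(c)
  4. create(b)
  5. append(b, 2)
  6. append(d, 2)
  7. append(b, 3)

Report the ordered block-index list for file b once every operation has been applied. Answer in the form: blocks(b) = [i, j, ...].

after create(c) → c:[0]  free=[F.........]
after create(d) → c:[0], d:[1]  free=[FF........]
after unlink(c) → d:[1]  free=[.F........]
after create(b) → b:[0], d:[1]  free=[FF........]
after append(b, 2) → b:[0, 2, 3], d:[1]  free=[FFFF......]
after append(d, 2) → b:[0, 2, 3], d:[1, 4, 5]  free=[FFFFFF....]
after append(b, 3) → b:[0, 2, 3, 6, 7, 8], d:[1, 4, 5]  free=[FFFFFFFFF.]

blocks(b) = [0, 2, 3, 6, 7, 8]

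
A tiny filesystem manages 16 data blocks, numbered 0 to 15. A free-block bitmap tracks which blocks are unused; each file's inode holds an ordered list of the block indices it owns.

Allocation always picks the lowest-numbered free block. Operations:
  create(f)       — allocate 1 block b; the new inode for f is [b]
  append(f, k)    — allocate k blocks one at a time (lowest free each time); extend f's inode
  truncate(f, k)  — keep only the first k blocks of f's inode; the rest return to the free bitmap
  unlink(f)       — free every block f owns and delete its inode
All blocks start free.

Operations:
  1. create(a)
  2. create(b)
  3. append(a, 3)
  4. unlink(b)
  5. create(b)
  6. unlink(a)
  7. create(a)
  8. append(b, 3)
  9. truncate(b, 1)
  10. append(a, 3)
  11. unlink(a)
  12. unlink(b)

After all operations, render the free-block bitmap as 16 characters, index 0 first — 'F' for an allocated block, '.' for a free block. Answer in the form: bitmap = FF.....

after create(a) → a:[0]  free=[F...............]
after create(b) → a:[0], b:[1]  free=[FF..............]
after append(a, 3) → a:[0, 2, 3, 4], b:[1]  free=[FFFFF...........]
after unlink(b) → a:[0, 2, 3, 4]  free=[F.FFF...........]
after create(b) → a:[0, 2, 3, 4], b:[1]  free=[FFFFF...........]
after unlink(a) → b:[1]  free=[.F..............]
after create(a) → a:[0], b:[1]  free=[FF..............]
after append(b, 3) → a:[0], b:[1, 2, 3, 4]  free=[FFFFF...........]
after truncate(b, 1) → a:[0], b:[1]  free=[FF..............]
after append(a, 3) → a:[0, 2, 3, 4], b:[1]  free=[FFFFF...........]
after unlink(a) → b:[1]  free=[.F..............]
after unlink(b) →   free=[................]

bitmap = ................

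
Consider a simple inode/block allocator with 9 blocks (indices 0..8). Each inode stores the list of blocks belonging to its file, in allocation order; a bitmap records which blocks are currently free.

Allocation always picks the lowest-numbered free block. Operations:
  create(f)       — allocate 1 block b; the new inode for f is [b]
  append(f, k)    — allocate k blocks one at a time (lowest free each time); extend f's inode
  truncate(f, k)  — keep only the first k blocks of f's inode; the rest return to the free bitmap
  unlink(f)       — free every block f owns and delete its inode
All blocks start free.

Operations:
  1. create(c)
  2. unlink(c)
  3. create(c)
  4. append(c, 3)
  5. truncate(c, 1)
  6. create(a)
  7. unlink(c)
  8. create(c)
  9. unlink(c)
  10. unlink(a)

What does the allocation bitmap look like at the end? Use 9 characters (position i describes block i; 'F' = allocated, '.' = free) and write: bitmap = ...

create(c): bitmap=F........ | c=[0]
unlink(c): bitmap=......... | 
create(c): bitmap=F........ | c=[0]
append(c, 3): bitmap=FFFF..... | c=[0, 1, 2, 3]
truncate(c, 1): bitmap=F........ | c=[0]
create(a): bitmap=FF....... | a=[1] c=[0]
unlink(c): bitmap=.F....... | a=[1]
create(c): bitmap=FF....... | a=[1] c=[0]
unlink(c): bitmap=.F....... | a=[1]
unlink(a): bitmap=......... | 

bitmap = .........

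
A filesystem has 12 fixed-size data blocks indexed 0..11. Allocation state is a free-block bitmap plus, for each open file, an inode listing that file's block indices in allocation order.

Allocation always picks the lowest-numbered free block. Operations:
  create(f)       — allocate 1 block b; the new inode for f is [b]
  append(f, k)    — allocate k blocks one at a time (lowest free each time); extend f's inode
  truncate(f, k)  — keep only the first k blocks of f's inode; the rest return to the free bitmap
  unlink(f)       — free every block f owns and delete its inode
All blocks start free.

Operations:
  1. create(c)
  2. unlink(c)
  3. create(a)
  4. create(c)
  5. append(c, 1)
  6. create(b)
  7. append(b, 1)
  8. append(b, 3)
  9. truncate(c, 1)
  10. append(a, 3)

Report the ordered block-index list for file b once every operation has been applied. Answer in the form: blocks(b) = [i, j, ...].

  1. create(c)  ⇒  F...........  {c→[0]}
  2. unlink(c)  ⇒  ............  {}
  3. create(a)  ⇒  F...........  {a→[0]}
  4. create(c)  ⇒  FF..........  {a→[0]; c→[1]}
  5. append(c, 1)  ⇒  FFF.........  {a→[0]; c→[1, 2]}
  6. create(b)  ⇒  FFFF........  {a→[0]; b→[3]; c→[1, 2]}
  7. append(b, 1)  ⇒  FFFFF.......  {a→[0]; b→[3, 4]; c→[1, 2]}
  8. append(b, 3)  ⇒  FFFFFFFF....  {a→[0]; b→[3, 4, 5, 6, 7]; c→[1, 2]}
  9. truncate(c, 1)  ⇒  FF.FFFFF....  {a→[0]; b→[3, 4, 5, 6, 7]; c→[1]}
  10. append(a, 3)  ⇒  FFFFFFFFFF..  {a→[0, 2, 8, 9]; b→[3, 4, 5, 6, 7]; c→[1]}

blocks(b) = [3, 4, 5, 6, 7]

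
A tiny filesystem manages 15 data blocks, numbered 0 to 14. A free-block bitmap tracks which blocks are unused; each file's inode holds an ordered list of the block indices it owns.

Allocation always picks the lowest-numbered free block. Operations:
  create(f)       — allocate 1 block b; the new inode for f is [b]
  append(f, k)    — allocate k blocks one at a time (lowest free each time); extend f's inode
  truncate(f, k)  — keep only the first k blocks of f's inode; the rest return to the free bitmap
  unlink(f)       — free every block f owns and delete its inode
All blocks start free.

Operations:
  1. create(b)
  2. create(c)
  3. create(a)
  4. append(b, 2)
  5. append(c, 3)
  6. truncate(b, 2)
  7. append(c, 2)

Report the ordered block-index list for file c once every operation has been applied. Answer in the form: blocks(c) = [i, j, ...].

  1. create(b)  ⇒  F..............  {b→[0]}
  2. create(c)  ⇒  FF.............  {b→[0]; c→[1]}
  3. create(a)  ⇒  FFF............  {a→[2]; b→[0]; c→[1]}
  4. append(b, 2)  ⇒  FFFFF..........  {a→[2]; b→[0, 3, 4]; c→[1]}
  5. append(c, 3)  ⇒  FFFFFFFF.......  {a→[2]; b→[0, 3, 4]; c→[1, 5, 6, 7]}
  6. truncate(b, 2)  ⇒  FFFF.FFF.......  {a→[2]; b→[0, 3]; c→[1, 5, 6, 7]}
  7. append(c, 2)  ⇒  FFFFFFFFF......  {a→[2]; b→[0, 3]; c→[1, 5, 6, 7, 4, 8]}

blocks(c) = [1, 5, 6, 7, 4, 8]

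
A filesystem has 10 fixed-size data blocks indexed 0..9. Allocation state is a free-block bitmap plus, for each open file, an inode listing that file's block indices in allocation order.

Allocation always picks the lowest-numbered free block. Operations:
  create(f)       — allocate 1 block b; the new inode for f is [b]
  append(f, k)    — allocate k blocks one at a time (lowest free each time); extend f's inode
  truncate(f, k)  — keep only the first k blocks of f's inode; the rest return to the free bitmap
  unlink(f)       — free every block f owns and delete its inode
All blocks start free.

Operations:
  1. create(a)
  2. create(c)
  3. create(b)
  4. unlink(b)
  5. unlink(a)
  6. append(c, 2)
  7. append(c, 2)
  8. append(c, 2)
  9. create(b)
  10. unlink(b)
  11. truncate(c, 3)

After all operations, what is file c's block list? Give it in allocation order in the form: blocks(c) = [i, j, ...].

blocks(c) = [1, 0, 2]

create(a): bitmap=F......... | a=[0]
create(c): bitmap=FF........ | a=[0] c=[1]
create(b): bitmap=FFF....... | a=[0] b=[2] c=[1]
unlink(b): bitmap=FF........ | a=[0] c=[1]
unlink(a): bitmap=.F........ | c=[1]
append(c, 2): bitmap=FFF....... | c=[1, 0, 2]
append(c, 2): bitmap=FFFFF..... | c=[1, 0, 2, 3, 4]
append(c, 2): bitmap=FFFFFFF... | c=[1, 0, 2, 3, 4, 5, 6]
create(b): bitmap=FFFFFFFF.. | b=[7] c=[1, 0, 2, 3, 4, 5, 6]
unlink(b): bitmap=FFFFFFF... | c=[1, 0, 2, 3, 4, 5, 6]
truncate(c, 3): bitmap=FFF....... | c=[1, 0, 2]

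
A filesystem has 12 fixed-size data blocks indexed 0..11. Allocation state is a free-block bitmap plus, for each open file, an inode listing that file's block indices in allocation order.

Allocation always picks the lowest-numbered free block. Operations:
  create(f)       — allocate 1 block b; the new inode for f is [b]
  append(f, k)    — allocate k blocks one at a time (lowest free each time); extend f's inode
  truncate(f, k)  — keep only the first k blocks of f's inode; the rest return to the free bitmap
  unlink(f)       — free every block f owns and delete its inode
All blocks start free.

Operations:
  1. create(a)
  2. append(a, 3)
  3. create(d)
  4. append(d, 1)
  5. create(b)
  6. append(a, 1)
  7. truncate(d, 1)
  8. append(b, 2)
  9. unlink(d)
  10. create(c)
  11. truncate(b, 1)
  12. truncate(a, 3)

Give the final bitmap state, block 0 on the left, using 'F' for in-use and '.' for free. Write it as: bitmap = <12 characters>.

bitmap = FFF.F.F.....

  1. create(a)  ⇒  F...........  {a→[0]}
  2. append(a, 3)  ⇒  FFFF........  {a→[0, 1, 2, 3]}
  3. create(d)  ⇒  FFFFF.......  {a→[0, 1, 2, 3]; d→[4]}
  4. append(d, 1)  ⇒  FFFFFF......  {a→[0, 1, 2, 3]; d→[4, 5]}
  5. create(b)  ⇒  FFFFFFF.....  {a→[0, 1, 2, 3]; b→[6]; d→[4, 5]}
  6. append(a, 1)  ⇒  FFFFFFFF....  {a→[0, 1, 2, 3, 7]; b→[6]; d→[4, 5]}
  7. truncate(d, 1)  ⇒  FFFFF.FF....  {a→[0, 1, 2, 3, 7]; b→[6]; d→[4]}
  8. append(b, 2)  ⇒  FFFFFFFFF...  {a→[0, 1, 2, 3, 7]; b→[6, 5, 8]; d→[4]}
  9. unlink(d)  ⇒  FFFF.FFFF...  {a→[0, 1, 2, 3, 7]; b→[6, 5, 8]}
  10. create(c)  ⇒  FFFFFFFFF...  {a→[0, 1, 2, 3, 7]; b→[6, 5, 8]; c→[4]}
  11. truncate(b, 1)  ⇒  FFFFF.FF....  {a→[0, 1, 2, 3, 7]; b→[6]; c→[4]}
  12. truncate(a, 3)  ⇒  FFF.F.F.....  {a→[0, 1, 2]; b→[6]; c→[4]}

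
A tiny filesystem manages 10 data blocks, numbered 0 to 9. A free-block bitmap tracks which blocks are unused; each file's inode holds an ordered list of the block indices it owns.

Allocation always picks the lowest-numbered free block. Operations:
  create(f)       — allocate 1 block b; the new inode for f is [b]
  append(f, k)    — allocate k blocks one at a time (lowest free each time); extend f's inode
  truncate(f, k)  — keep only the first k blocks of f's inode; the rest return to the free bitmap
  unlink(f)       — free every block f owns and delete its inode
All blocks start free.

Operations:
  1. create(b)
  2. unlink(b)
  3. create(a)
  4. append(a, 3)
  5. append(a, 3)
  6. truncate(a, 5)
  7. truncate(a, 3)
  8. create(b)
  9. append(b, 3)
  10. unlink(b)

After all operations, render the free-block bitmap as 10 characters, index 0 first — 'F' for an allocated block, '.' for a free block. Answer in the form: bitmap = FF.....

create(b): bitmap=F......... | b=[0]
unlink(b): bitmap=.......... | 
create(a): bitmap=F......... | a=[0]
append(a, 3): bitmap=FFFF...... | a=[0, 1, 2, 3]
append(a, 3): bitmap=FFFFFFF... | a=[0, 1, 2, 3, 4, 5, 6]
truncate(a, 5): bitmap=FFFFF..... | a=[0, 1, 2, 3, 4]
truncate(a, 3): bitmap=FFF....... | a=[0, 1, 2]
create(b): bitmap=FFFF...... | a=[0, 1, 2] b=[3]
append(b, 3): bitmap=FFFFFFF... | a=[0, 1, 2] b=[3, 4, 5, 6]
unlink(b): bitmap=FFF....... | a=[0, 1, 2]

bitmap = FFF.......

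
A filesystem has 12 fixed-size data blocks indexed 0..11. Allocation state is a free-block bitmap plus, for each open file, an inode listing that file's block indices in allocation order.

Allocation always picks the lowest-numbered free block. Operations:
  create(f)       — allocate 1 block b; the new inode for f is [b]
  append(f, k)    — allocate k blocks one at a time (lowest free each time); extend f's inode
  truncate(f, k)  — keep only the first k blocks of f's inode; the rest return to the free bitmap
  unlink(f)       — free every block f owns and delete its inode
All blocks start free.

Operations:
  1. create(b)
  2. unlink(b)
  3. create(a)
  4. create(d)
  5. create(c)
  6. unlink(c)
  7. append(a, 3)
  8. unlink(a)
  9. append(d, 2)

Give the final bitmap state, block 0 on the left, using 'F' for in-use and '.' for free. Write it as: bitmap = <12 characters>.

  1. create(b)  ⇒  F...........  {b→[0]}
  2. unlink(b)  ⇒  ............  {}
  3. create(a)  ⇒  F...........  {a→[0]}
  4. create(d)  ⇒  FF..........  {a→[0]; d→[1]}
  5. create(c)  ⇒  FFF.........  {a→[0]; c→[2]; d→[1]}
  6. unlink(c)  ⇒  FF..........  {a→[0]; d→[1]}
  7. append(a, 3)  ⇒  FFFFF.......  {a→[0, 2, 3, 4]; d→[1]}
  8. unlink(a)  ⇒  .F..........  {d→[1]}
  9. append(d, 2)  ⇒  FFF.........  {d→[1, 0, 2]}

bitmap = FFF.........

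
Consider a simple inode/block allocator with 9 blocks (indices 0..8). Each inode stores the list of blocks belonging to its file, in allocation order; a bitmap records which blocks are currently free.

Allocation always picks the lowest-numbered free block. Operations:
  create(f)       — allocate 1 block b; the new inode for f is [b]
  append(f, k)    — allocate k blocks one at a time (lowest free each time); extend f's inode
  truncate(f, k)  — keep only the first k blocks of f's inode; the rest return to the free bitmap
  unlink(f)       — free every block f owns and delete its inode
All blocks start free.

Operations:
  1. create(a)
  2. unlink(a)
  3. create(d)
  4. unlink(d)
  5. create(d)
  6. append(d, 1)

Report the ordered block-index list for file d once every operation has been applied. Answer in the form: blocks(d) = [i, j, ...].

blocks(d) = [0, 1]

[1] create(a) — a=0 (map F........)
[2] unlink(a) —  (map .........)
[3] create(d) — d=0 (map F........)
[4] unlink(d) —  (map .........)
[5] create(d) — d=0 (map F........)
[6] append(d, 1) — d=0,1 (map FF.......)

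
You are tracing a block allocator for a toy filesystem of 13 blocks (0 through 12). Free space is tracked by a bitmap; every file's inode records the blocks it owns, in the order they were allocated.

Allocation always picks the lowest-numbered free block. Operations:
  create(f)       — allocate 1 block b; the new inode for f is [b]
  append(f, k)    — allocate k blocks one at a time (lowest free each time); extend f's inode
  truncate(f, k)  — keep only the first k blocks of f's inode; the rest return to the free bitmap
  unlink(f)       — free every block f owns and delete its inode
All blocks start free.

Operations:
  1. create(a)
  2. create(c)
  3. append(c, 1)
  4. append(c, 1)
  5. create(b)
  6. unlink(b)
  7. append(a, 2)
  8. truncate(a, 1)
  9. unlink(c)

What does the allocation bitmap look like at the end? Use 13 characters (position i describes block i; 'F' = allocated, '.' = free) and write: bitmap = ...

bitmap = F............

create(a): bitmap=F............ | a=[0]
create(c): bitmap=FF........... | a=[0] c=[1]
append(c, 1): bitmap=FFF.......... | a=[0] c=[1, 2]
append(c, 1): bitmap=FFFF......... | a=[0] c=[1, 2, 3]
create(b): bitmap=FFFFF........ | a=[0] b=[4] c=[1, 2, 3]
unlink(b): bitmap=FFFF......... | a=[0] c=[1, 2, 3]
append(a, 2): bitmap=FFFFFF....... | a=[0, 4, 5] c=[1, 2, 3]
truncate(a, 1): bitmap=FFFF......... | a=[0] c=[1, 2, 3]
unlink(c): bitmap=F............ | a=[0]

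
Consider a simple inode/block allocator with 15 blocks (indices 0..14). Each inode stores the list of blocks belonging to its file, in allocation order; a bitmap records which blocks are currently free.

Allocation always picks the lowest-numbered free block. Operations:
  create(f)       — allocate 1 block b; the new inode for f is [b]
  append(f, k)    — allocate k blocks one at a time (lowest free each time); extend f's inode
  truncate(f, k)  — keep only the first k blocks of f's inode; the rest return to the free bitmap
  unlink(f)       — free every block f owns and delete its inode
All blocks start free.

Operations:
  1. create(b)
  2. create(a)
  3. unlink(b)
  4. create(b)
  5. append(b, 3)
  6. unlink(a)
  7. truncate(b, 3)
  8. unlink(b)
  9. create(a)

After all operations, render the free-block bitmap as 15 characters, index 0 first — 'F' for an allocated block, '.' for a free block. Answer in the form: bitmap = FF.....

create(b): bitmap=F.............. | b=[0]
create(a): bitmap=FF............. | a=[1] b=[0]
unlink(b): bitmap=.F............. | a=[1]
create(b): bitmap=FF............. | a=[1] b=[0]
append(b, 3): bitmap=FFFFF.......... | a=[1] b=[0, 2, 3, 4]
unlink(a): bitmap=F.FFF.......... | b=[0, 2, 3, 4]
truncate(b, 3): bitmap=F.FF........... | b=[0, 2, 3]
unlink(b): bitmap=............... | 
create(a): bitmap=F.............. | a=[0]

bitmap = F..............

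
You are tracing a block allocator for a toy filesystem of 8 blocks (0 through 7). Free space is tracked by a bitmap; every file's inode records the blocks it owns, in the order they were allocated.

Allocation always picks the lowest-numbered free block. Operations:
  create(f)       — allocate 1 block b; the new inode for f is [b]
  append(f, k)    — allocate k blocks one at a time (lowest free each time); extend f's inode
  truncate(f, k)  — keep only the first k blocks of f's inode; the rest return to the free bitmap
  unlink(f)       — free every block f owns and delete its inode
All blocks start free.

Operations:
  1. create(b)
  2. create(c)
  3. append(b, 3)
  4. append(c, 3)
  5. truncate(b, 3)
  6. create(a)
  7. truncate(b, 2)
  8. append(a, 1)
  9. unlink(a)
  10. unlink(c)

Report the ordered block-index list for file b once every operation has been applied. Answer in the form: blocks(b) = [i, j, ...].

create(b): bitmap=F....... | b=[0]
create(c): bitmap=FF...... | b=[0] c=[1]
append(b, 3): bitmap=FFFFF... | b=[0, 2, 3, 4] c=[1]
append(c, 3): bitmap=FFFFFFFF | b=[0, 2, 3, 4] c=[1, 5, 6, 7]
truncate(b, 3): bitmap=FFFF.FFF | b=[0, 2, 3] c=[1, 5, 6, 7]
create(a): bitmap=FFFFFFFF | a=[4] b=[0, 2, 3] c=[1, 5, 6, 7]
truncate(b, 2): bitmap=FFF.FFFF | a=[4] b=[0, 2] c=[1, 5, 6, 7]
append(a, 1): bitmap=FFFFFFFF | a=[4, 3] b=[0, 2] c=[1, 5, 6, 7]
unlink(a): bitmap=FFF..FFF | b=[0, 2] c=[1, 5, 6, 7]
unlink(c): bitmap=F.F..... | b=[0, 2]

blocks(b) = [0, 2]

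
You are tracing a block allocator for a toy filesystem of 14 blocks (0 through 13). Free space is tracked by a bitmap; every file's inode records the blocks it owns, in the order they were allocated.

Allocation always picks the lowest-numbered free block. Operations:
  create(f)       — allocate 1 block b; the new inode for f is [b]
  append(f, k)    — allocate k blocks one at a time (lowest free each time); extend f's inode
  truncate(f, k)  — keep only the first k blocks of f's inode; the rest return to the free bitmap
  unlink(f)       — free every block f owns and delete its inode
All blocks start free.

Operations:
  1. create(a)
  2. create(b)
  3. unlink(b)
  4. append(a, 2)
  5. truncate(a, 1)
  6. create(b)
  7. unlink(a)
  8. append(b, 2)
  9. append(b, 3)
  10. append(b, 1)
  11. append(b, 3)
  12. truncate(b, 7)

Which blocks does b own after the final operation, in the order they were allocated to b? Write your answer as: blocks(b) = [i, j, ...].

  1. create(a)  ⇒  F.............  {a→[0]}
  2. create(b)  ⇒  FF............  {a→[0]; b→[1]}
  3. unlink(b)  ⇒  F.............  {a→[0]}
  4. append(a, 2)  ⇒  FFF...........  {a→[0, 1, 2]}
  5. truncate(a, 1)  ⇒  F.............  {a→[0]}
  6. create(b)  ⇒  FF............  {a→[0]; b→[1]}
  7. unlink(a)  ⇒  .F............  {b→[1]}
  8. append(b, 2)  ⇒  FFF...........  {b→[1, 0, 2]}
  9. append(b, 3)  ⇒  FFFFFF........  {b→[1, 0, 2, 3, 4, 5]}
  10. append(b, 1)  ⇒  FFFFFFF.......  {b→[1, 0, 2, 3, 4, 5, 6]}
  11. append(b, 3)  ⇒  FFFFFFFFFF....  {b→[1, 0, 2, 3, 4, 5, 6, 7, 8, 9]}
  12. truncate(b, 7)  ⇒  FFFFFFF.......  {b→[1, 0, 2, 3, 4, 5, 6]}

blocks(b) = [1, 0, 2, 3, 4, 5, 6]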